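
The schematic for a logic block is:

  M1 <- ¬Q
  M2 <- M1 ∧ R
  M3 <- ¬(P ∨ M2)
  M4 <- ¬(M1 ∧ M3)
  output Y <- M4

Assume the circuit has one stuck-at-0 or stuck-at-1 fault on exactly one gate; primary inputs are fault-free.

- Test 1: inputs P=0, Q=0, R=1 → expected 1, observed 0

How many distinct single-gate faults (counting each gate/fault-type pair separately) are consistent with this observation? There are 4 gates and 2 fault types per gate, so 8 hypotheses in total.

Fault-free: M1=1, M2=1, M3=0, M4=1 → 1. Observed 0.
  M1 stuck-at-0: output 1 ✗
  M1 stuck-at-1: output 1 ✗
  M2 stuck-at-0: output 0 ✓
  M2 stuck-at-1: output 1 ✗
  M3 stuck-at-0: output 1 ✗
  M3 stuck-at-1: output 0 ✓
  M4 stuck-at-0: output 0 ✓
  M4 stuck-at-1: output 1 ✗
Consistent faults: {M2 stuck-at-0, M3 stuck-at-1, M4 stuck-at-0} — 3 in all.

3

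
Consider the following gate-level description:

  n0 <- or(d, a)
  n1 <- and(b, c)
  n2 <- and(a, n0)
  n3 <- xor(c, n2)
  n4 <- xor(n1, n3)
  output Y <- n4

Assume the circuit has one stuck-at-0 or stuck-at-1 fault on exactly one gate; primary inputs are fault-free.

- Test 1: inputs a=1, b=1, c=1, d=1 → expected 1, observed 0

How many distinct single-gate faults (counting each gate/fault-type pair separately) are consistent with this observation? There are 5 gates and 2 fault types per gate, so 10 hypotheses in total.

5

Fault-free: n0=1, n1=1, n2=1, n3=0, n4=1 → 1. Observed 0.
  n0 stuck-at-0: output 0 ✓
  n0 stuck-at-1: output 1 ✗
  n1 stuck-at-0: output 0 ✓
  n1 stuck-at-1: output 1 ✗
  n2 stuck-at-0: output 0 ✓
  n2 stuck-at-1: output 1 ✗
  n3 stuck-at-0: output 1 ✗
  n3 stuck-at-1: output 0 ✓
  n4 stuck-at-0: output 0 ✓
  n4 stuck-at-1: output 1 ✗
Consistent faults: {n0 stuck-at-0, n1 stuck-at-0, n2 stuck-at-0, n3 stuck-at-1, n4 stuck-at-0} — 5 in all.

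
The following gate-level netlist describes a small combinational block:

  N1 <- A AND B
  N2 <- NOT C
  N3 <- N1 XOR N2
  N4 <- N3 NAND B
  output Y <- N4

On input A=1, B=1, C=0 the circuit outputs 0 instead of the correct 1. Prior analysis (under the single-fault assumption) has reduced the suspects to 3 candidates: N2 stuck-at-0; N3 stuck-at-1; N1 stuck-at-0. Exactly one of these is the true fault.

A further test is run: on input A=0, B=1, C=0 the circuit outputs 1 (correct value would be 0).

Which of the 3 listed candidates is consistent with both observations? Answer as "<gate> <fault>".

N2 stuck-at-0

Evaluate each candidate on input A=0, B=1, C=0:
  N2 stuck-at-0: N1=0, N2=0 [stuck-at-0], N3=0, N4=1 → 1 — matches
  N3 stuck-at-1: N1=0, N2=1, N3=1 [stuck-at-1], N4=0 → 0 — eliminated
  N1 stuck-at-0: N1=0 [stuck-at-0], N2=1, N3=1, N4=0 → 0 — eliminated
Only N2 stuck-at-0 reproduces the observed 1.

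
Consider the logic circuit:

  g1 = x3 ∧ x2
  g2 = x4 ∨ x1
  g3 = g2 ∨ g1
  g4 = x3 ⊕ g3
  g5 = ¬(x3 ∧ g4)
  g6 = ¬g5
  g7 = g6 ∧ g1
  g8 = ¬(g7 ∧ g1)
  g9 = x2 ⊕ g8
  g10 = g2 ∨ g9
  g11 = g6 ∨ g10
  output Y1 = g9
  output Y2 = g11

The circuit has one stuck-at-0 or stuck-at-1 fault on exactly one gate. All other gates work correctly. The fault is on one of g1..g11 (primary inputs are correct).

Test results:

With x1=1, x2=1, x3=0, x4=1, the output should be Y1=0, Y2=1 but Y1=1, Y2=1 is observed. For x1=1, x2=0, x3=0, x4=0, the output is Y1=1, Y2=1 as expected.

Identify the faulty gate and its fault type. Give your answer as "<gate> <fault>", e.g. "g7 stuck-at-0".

Fault-free values for test 1 (x1=1, x2=1, x3=0, x4=1): g1=0, g2=1, g3=1, g4=1, g5=1, g6=0, g7=0, g8=1, g9=0, g10=1, g11=1, giving Y1=0, Y2=1. Observed Y1=1, Y2=1.
Test 1: faults giving observed Y1=1, Y2=1 are {g8 stuck-at-0, g9 stuck-at-1}.
Test 2 (x1=1, x2=0, x3=0, x4=0): fault-free g1=0, g2=1, g3=1, g4=1, g5=1, g6=0, g7=0, g8=1, g9=1, g10=1, g11=1 → Y1=1, Y2=1; observed Y1=1, Y2=1. Eliminates g8 stuck-at-0.
Only g9 stuck-at-1 is consistent with every test.

g9 stuck-at-1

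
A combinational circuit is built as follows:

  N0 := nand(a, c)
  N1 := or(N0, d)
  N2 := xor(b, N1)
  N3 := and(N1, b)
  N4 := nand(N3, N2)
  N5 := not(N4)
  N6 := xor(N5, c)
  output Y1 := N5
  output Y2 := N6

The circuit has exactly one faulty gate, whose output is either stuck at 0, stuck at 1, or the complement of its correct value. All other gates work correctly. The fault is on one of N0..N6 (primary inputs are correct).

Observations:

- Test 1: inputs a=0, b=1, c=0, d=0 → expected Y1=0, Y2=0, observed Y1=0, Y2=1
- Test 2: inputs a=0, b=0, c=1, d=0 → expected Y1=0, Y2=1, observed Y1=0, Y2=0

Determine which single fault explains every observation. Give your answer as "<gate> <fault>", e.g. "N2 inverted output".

Fault-free values for test 1 (a=0, b=1, c=0, d=0): N0=1, N1=1, N2=0, N3=1, N4=1, N5=0, N6=0, giving Y1=0, Y2=0. Observed Y1=0, Y2=1.
Test 1: faults giving observed Y1=0, Y2=1 are {N6 stuck-at-1, N6 inverted output}.
Test 2 (a=0, b=0, c=1, d=0): fault-free N0=1, N1=1, N2=1, N3=0, N4=1, N5=0, N6=1 → Y1=0, Y2=1; observed Y1=0, Y2=0. Eliminates N6 stuck-at-1.
Only N6 inverted output is consistent with every test.

N6 inverted output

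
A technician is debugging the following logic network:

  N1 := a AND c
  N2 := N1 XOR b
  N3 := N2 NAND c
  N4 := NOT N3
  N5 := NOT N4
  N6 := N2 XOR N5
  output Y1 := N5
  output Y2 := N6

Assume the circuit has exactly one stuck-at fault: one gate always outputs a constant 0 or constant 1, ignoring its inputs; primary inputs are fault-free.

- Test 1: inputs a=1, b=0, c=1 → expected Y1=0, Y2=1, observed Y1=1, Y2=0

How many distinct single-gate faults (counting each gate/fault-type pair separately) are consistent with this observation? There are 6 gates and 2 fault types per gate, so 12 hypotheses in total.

3

Fault-free: N1=1, N2=1, N3=0, N4=1, N5=0, N6=1 → Y1=0, Y2=1. Observed Y1=1, Y2=0.
  N1 stuck-at-0: output Y1=1, Y2=1 ✗
  N1 stuck-at-1: output Y1=0, Y2=1 ✗
  N2 stuck-at-0: output Y1=1, Y2=1 ✗
  N2 stuck-at-1: output Y1=0, Y2=1 ✗
  N3 stuck-at-0: output Y1=0, Y2=1 ✗
  N3 stuck-at-1: output Y1=1, Y2=0 ✓
  N4 stuck-at-0: output Y1=1, Y2=0 ✓
  N4 stuck-at-1: output Y1=0, Y2=1 ✗
  N5 stuck-at-0: output Y1=0, Y2=1 ✗
  N5 stuck-at-1: output Y1=1, Y2=0 ✓
  N6 stuck-at-0: output Y1=0, Y2=0 ✗
  N6 stuck-at-1: output Y1=0, Y2=1 ✗
Consistent faults: {N3 stuck-at-1, N4 stuck-at-0, N5 stuck-at-1} — 3 in all.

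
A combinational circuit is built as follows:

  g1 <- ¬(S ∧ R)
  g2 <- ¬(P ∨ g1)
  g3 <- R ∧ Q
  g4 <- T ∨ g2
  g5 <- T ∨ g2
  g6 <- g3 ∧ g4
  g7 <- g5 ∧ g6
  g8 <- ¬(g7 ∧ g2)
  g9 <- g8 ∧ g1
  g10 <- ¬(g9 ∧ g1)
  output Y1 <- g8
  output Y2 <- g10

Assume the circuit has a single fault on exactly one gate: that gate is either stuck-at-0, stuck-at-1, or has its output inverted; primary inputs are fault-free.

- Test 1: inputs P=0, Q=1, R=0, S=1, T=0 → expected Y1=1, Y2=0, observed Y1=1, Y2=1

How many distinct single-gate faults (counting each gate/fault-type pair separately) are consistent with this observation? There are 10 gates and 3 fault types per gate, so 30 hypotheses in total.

6

Fault-free: g1=1, g2=0, g3=0, g4=0, g5=0, g6=0, g7=0, g8=1, g9=1, g10=0 → Y1=1, Y2=0. Observed Y1=1, Y2=1.
  g1: stuck-at-0, inverted output ✓; others ✗
  g2: none of the 3 fault types match ✗
  g3: none of the 3 fault types match ✗
  g4: none of the 3 fault types match ✗
  g5: none of the 3 fault types match ✗
  g6: none of the 3 fault types match ✗
  g7: none of the 3 fault types match ✗
  g8: none of the 3 fault types match ✗
  g9: stuck-at-0, inverted output ✓; others ✗
  g10: stuck-at-1, inverted output ✓; others ✗
Consistent faults: {g1 stuck-at-0, g1 inverted output, g9 stuck-at-0, g9 inverted output, g10 stuck-at-1, g10 inverted output} — 6 in all.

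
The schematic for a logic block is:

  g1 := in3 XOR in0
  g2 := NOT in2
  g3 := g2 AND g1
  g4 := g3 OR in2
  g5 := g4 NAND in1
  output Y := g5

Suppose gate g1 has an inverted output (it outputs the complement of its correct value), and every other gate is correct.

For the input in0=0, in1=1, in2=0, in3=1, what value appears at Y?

1

Propagate with g1 forced: g1=0 [inverted output], g2=1, g3=0, g4=0, g5=1.
So Y = 1. (Without the fault it would be 0.)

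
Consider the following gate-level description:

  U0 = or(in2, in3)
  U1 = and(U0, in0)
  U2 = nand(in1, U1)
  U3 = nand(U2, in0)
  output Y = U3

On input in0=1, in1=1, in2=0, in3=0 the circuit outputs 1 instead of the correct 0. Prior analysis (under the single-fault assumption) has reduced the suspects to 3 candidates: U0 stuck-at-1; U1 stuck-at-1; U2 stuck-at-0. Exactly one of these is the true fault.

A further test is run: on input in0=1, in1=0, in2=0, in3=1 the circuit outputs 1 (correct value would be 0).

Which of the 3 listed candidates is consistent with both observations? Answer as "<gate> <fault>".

Evaluate each candidate on input in0=1, in1=0, in2=0, in3=1:
  U0 stuck-at-1: U0=1 [stuck-at-1], U1=1, U2=1, U3=0 → 0 — eliminated
  U1 stuck-at-1: U0=1, U1=1 [stuck-at-1], U2=1, U3=0 → 0 — eliminated
  U2 stuck-at-0: U0=1, U1=1, U2=0 [stuck-at-0], U3=1 → 1 — matches
Only U2 stuck-at-0 reproduces the observed 1.

U2 stuck-at-0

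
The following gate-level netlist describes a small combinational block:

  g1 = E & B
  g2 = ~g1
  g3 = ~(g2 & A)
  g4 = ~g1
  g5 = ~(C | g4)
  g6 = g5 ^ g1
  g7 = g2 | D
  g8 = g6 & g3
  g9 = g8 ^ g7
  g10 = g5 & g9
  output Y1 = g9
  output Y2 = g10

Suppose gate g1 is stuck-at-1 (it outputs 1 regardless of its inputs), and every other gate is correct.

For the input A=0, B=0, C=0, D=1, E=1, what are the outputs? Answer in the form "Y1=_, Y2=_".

Propagate with g1 forced: g1=1 [stuck-at-1], g2=0, g3=1, g4=0, g5=1, g6=0, g7=1, g8=0, g9=1, g10=1.
So the outputs are Y1=1, Y2=1. (Without the fault they would be Y1=1, Y2=0.)

Y1=1, Y2=1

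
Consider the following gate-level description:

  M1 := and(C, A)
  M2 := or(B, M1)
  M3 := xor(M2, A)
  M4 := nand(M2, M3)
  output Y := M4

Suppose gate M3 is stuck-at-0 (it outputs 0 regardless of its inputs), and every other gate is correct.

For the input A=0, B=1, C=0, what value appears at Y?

1

Propagate with M3 forced: M1=0, M2=1, M3=0 [stuck-at-0], M4=1.
So Y = 1. (Without the fault it would be 0.)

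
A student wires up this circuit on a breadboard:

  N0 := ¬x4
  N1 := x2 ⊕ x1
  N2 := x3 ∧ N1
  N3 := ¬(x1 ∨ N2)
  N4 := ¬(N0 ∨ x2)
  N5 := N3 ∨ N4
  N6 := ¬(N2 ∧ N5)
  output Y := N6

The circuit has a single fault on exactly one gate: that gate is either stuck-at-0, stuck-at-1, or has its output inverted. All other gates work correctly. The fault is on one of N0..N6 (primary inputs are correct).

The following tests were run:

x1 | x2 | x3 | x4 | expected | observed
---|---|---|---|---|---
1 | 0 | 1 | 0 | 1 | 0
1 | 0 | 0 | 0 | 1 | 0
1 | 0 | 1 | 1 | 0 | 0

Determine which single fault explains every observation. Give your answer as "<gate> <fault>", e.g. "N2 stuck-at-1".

N6 stuck-at-0

Fault-free values for test 1 (x1=1, x2=0, x3=1, x4=0): N0=1, N1=1, N2=1, N3=0, N4=0, N5=0, N6=1, giving Y=1. Observed 0.
Test 1: faults giving observed 0 are {N0 stuck-at-0, N0 inverted output, N3 stuck-at-1, N3 inverted output, N4 stuck-at-1, N4 inverted output, N5 stuck-at-1, N5 inverted output, N6 stuck-at-0, N6 inverted output}.
Test 2 (x1=1, x2=0, x3=0, x4=0): fault-free N0=1, N1=1, N2=0, N3=0, N4=0, N5=0, N6=1 → 1; observed 0. Eliminates N0 stuck-at-0, N0 inverted output, N3 stuck-at-1, N3 inverted output, N4 stuck-at-1, N4 inverted output, N5 stuck-at-1, N5 inverted output.
Test 3 (x1=1, x2=0, x3=1, x4=1): fault-free N0=0, N1=1, N2=1, N3=0, N4=1, N5=1, N6=0 → 0; observed 0. Eliminates N6 inverted output.
Only N6 stuck-at-0 is consistent with every test.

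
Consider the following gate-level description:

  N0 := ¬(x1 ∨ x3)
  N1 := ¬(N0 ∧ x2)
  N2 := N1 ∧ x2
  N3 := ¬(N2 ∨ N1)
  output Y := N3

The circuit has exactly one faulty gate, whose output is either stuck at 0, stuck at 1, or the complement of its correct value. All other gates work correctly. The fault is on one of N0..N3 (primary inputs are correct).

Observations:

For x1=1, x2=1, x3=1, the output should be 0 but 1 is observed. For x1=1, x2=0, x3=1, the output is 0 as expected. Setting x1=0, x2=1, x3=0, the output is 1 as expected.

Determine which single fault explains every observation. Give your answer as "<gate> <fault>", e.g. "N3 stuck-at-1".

N0 stuck-at-1

Fault-free values for test 1 (x1=1, x2=1, x3=1): N0=0, N1=1, N2=1, N3=0, giving Y=0. Observed 1.
Test 1: faults giving observed 1 are {N0 stuck-at-1, N0 inverted output, N1 stuck-at-0, N1 inverted output, N3 stuck-at-1, N3 inverted output}.
Test 2 (x1=1, x2=0, x3=1): fault-free N0=0, N1=1, N2=0, N3=0 → 0; observed 0. Eliminates N1 stuck-at-0, N1 inverted output, N3 stuck-at-1, N3 inverted output.
Test 3 (x1=0, x2=1, x3=0): fault-free N0=1, N1=0, N2=0, N3=1 → 1; observed 1. Eliminates N0 inverted output.
Only N0 stuck-at-1 is consistent with every test.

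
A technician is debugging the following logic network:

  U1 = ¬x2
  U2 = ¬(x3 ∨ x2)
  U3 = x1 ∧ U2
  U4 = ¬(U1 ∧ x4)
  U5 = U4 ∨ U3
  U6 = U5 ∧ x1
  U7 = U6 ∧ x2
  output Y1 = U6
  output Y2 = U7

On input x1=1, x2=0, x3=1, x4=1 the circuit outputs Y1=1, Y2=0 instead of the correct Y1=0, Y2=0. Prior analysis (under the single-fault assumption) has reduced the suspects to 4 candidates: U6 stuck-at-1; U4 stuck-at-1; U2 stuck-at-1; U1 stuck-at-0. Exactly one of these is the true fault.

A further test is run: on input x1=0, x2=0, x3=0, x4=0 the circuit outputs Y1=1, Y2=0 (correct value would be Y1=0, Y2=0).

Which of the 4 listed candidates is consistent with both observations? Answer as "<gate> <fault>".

U6 stuck-at-1

Evaluate each candidate on input x1=0, x2=0, x3=0, x4=0:
  U6 stuck-at-1: U1=1, U2=1, U3=0, U4=1, U5=1, U6=1 [stuck-at-1], U7=0 → Y1=1, Y2=0 — matches
  U4 stuck-at-1: U1=1, U2=1, U3=0, U4=1 [stuck-at-1], U5=1, U6=0, U7=0 → Y1=0, Y2=0 — eliminated
  U2 stuck-at-1: U1=1, U2=1 [stuck-at-1], U3=0, U4=1, U5=1, U6=0, U7=0 → Y1=0, Y2=0 — eliminated
  U1 stuck-at-0: U1=0 [stuck-at-0], U2=1, U3=0, U4=1, U5=1, U6=0, U7=0 → Y1=0, Y2=0 — eliminated
Only U6 stuck-at-1 reproduces the observed Y1=1, Y2=0.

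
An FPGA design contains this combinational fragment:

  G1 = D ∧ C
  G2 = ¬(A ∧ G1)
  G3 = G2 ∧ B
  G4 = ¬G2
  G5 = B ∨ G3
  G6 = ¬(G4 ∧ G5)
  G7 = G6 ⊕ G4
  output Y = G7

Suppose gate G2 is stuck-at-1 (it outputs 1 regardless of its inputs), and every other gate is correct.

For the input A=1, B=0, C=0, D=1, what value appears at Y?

Propagate with G2 forced: G1=0, G2=1 [stuck-at-1], G3=0, G4=0, G5=0, G6=1, G7=1.
So Y = 1. (Same as the fault-free value — the fault is masked on this input.)

1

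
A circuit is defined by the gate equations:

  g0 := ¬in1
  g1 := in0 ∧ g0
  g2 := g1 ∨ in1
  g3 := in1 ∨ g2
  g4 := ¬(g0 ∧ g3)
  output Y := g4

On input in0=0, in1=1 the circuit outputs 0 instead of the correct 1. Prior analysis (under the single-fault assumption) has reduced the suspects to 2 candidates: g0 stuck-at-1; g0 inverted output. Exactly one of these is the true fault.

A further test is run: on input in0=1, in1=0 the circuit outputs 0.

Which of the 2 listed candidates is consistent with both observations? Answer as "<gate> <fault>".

g0 stuck-at-1

Evaluate each candidate on input in0=1, in1=0:
  g0 stuck-at-1: g0=1 [stuck-at-1], g1=1, g2=1, g3=1, g4=0 → 0 — matches
  g0 inverted output: g0=0 [inverted output], g1=0, g2=0, g3=0, g4=1 → 1 — eliminated
Only g0 stuck-at-1 reproduces the observed 0.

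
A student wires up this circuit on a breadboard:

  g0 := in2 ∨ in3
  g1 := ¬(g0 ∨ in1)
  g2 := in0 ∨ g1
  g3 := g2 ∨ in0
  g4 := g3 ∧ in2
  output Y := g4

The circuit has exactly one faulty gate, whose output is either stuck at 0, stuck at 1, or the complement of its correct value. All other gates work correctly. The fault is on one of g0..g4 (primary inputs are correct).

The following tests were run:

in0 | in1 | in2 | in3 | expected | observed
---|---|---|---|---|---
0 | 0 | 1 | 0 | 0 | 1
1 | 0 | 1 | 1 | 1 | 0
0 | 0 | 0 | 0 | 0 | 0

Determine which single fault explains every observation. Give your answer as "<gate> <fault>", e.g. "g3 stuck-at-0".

Fault-free values for test 1 (in0=0, in1=0, in2=1, in3=0): g0=1, g1=0, g2=0, g3=0, g4=0, giving Y=0. Observed 1.
Test 1: faults giving observed 1 are {g0 stuck-at-0, g0 inverted output, g1 stuck-at-1, g1 inverted output, g2 stuck-at-1, g2 inverted output, g3 stuck-at-1, g3 inverted output, g4 stuck-at-1, g4 inverted output}.
Test 2 (in0=1, in1=0, in2=1, in3=1): fault-free g0=1, g1=0, g2=1, g3=1, g4=1 → 1; observed 0. Eliminates g0 stuck-at-0, g0 inverted output, g1 stuck-at-1, g1 inverted output, g2 stuck-at-1, g2 inverted output, g3 stuck-at-1, g4 stuck-at-1.
Test 3 (in0=0, in1=0, in2=0, in3=0): fault-free g0=0, g1=1, g2=1, g3=1, g4=0 → 0; observed 0. Eliminates g4 inverted output.
Only g3 inverted output is consistent with every test.

g3 inverted output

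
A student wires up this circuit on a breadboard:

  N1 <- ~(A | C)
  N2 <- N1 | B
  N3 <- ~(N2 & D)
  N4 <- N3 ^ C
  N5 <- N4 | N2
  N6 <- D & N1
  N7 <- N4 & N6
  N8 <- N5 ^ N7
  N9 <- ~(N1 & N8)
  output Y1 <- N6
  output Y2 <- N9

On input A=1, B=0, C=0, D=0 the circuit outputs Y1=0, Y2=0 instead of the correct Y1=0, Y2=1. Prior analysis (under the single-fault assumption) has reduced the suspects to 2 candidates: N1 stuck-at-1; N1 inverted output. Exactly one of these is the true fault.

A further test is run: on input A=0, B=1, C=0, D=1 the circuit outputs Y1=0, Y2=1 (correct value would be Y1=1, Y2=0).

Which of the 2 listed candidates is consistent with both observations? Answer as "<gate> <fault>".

Evaluate each candidate on input A=0, B=1, C=0, D=1:
  N1 stuck-at-1: N1=1 [stuck-at-1], N2=1, N3=0, N4=0, N5=1, N6=1, N7=0, N8=1, N9=0 → Y1=1, Y2=0 — eliminated
  N1 inverted output: N1=0 [inverted output], N2=1, N3=0, N4=0, N5=1, N6=0, N7=0, N8=1, N9=1 → Y1=0, Y2=1 — matches
Only N1 inverted output reproduces the observed Y1=0, Y2=1.

N1 inverted output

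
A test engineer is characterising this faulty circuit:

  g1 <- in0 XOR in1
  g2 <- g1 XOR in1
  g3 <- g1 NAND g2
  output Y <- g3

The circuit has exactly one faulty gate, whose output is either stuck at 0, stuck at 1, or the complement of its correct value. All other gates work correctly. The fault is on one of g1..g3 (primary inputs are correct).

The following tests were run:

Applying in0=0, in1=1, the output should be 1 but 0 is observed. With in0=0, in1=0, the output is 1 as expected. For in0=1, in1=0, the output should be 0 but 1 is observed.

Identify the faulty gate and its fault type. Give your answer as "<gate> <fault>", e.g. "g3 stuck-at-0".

Fault-free values for test 1 (in0=0, in1=1): g1=1, g2=0, g3=1, giving Y=1. Observed 0.
Test 1: faults giving observed 0 are {g2 stuck-at-1, g2 inverted output, g3 stuck-at-0, g3 inverted output}.
Test 2 (in0=0, in1=0): fault-free g1=0, g2=0, g3=1 → 1; observed 1. Eliminates g3 stuck-at-0, g3 inverted output.
Test 3 (in0=1, in1=0): fault-free g1=1, g2=1, g3=0 → 0; observed 1. Eliminates g2 stuck-at-1.
Only g2 inverted output is consistent with every test.

g2 inverted output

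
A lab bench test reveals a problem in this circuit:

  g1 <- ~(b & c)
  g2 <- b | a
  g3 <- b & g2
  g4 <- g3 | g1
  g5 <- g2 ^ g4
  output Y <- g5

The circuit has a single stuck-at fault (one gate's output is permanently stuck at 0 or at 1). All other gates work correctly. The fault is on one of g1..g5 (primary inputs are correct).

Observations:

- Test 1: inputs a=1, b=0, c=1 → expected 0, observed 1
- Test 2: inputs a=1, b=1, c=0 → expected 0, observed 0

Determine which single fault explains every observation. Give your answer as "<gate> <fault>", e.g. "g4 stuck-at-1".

g1 stuck-at-0

Fault-free values for test 1 (a=1, b=0, c=1): g1=1, g2=1, g3=0, g4=1, g5=0, giving Y=0. Observed 1.
Test 1: faults giving observed 1 are {g1 stuck-at-0, g2 stuck-at-0, g4 stuck-at-0, g5 stuck-at-1}.
Test 2 (a=1, b=1, c=0): fault-free g1=1, g2=1, g3=1, g4=1, g5=0 → 0; observed 0. Eliminates g2 stuck-at-0, g4 stuck-at-0, g5 stuck-at-1.
Only g1 stuck-at-0 is consistent with every test.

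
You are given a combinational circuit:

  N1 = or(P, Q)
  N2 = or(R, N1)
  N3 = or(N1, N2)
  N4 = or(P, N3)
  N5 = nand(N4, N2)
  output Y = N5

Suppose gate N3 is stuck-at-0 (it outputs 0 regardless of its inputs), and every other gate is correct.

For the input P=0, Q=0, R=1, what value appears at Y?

1

Propagate with N3 forced: N1=0, N2=1, N3=0 [stuck-at-0], N4=0, N5=1.
So Y = 1. (Without the fault it would be 0.)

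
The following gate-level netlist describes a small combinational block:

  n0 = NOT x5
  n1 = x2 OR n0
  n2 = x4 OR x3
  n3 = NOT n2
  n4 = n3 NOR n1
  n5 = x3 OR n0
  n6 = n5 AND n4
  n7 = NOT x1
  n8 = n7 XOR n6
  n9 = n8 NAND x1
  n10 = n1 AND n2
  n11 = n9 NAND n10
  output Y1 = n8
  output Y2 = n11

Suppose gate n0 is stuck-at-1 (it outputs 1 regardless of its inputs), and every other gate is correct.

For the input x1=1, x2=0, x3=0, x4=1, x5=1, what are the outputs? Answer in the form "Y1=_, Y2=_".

Y1=0, Y2=0

Propagate with n0 forced: n0=1 [stuck-at-1], n1=1, n2=1, n3=0, n4=0, n5=1, n6=0, n7=0, n8=0, n9=1, n10=1, n11=0.
So the outputs are Y1=0, Y2=0. (Without the fault they would be Y1=0, Y2=1.)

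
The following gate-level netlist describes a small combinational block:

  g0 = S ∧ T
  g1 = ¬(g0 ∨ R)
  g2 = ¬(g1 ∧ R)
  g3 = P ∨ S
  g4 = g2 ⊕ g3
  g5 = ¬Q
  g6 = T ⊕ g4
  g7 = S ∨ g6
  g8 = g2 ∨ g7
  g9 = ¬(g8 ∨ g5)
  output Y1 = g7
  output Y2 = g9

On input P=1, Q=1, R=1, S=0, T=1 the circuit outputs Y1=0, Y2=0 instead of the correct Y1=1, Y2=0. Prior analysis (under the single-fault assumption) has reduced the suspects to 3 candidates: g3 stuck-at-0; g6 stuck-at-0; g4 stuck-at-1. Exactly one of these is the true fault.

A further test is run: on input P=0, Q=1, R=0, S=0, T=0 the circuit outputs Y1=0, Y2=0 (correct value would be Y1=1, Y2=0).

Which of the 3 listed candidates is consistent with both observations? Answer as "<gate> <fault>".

g6 stuck-at-0

Evaluate each candidate on input P=0, Q=1, R=0, S=0, T=0:
  g3 stuck-at-0: g0=0, g1=1, g2=1, g3=0 [stuck-at-0], g4=1, g5=0, g6=1, g7=1, g8=1, g9=0 → Y1=1, Y2=0 — eliminated
  g6 stuck-at-0: g0=0, g1=1, g2=1, g3=0, g4=1, g5=0, g6=0 [stuck-at-0], g7=0, g8=1, g9=0 → Y1=0, Y2=0 — matches
  g4 stuck-at-1: g0=0, g1=1, g2=1, g3=0, g4=1 [stuck-at-1], g5=0, g6=1, g7=1, g8=1, g9=0 → Y1=1, Y2=0 — eliminated
Only g6 stuck-at-0 reproduces the observed Y1=0, Y2=0.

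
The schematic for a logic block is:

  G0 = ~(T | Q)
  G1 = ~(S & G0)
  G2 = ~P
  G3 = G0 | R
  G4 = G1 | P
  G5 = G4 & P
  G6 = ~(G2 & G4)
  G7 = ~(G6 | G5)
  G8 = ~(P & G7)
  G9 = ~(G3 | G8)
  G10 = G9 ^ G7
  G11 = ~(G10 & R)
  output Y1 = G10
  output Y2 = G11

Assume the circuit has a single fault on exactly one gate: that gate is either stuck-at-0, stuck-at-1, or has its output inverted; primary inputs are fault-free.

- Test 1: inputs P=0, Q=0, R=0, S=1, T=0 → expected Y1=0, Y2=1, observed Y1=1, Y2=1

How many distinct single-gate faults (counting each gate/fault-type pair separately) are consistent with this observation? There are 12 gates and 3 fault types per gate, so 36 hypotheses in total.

14

Fault-free: G0=1, G1=0, G2=1, G3=1, G4=0, G5=0, G6=1, G7=0, G8=1, G9=0, G10=0, G11=1 → Y1=0, Y2=1. Observed Y1=1, Y2=1.
  G0: stuck-at-0, inverted output ✓; others ✗
  G1: stuck-at-1, inverted output ✓; others ✗
  G2: none of the 3 fault types match ✗
  G3: none of the 3 fault types match ✗
  G4: stuck-at-1, inverted output ✓; others ✗
  G5: none of the 3 fault types match ✗
  G6: stuck-at-0, inverted output ✓; others ✗
  G7: stuck-at-1, inverted output ✓; others ✗
  G8: none of the 3 fault types match ✗
  G9: stuck-at-1, inverted output ✓; others ✗
  G10: stuck-at-1, inverted output ✓; others ✗
  G11: none of the 3 fault types match ✗
Consistent faults: {G0 stuck-at-0, G0 inverted output, G1 stuck-at-1, G1 inverted output, G4 stuck-at-1, G4 inverted output, G6 stuck-at-0, G6 inverted output, G7 stuck-at-1, G7 inverted output, G9 stuck-at-1, G9 inverted output, G10 stuck-at-1, G10 inverted output} — 14 in all.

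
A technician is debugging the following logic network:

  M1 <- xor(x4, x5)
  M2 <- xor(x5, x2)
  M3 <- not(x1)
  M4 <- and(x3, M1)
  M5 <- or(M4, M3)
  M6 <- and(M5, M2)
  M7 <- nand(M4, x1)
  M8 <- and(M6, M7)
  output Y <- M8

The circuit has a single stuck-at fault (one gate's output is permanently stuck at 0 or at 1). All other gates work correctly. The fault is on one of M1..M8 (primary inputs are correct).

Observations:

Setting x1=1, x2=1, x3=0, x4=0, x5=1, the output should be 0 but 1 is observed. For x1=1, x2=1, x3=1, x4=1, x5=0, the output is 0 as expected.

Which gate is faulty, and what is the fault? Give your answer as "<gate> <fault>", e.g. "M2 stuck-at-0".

Fault-free values for test 1 (x1=1, x2=1, x3=0, x4=0, x5=1): M1=1, M2=0, M3=0, M4=0, M5=0, M6=0, M7=1, M8=0, giving Y=0. Observed 1.
Test 1: faults giving observed 1 are {M6 stuck-at-1, M8 stuck-at-1}.
Test 2 (x1=1, x2=1, x3=1, x4=1, x5=0): fault-free M1=1, M2=1, M3=0, M4=1, M5=1, M6=1, M7=0, M8=0 → 0; observed 0. Eliminates M8 stuck-at-1.
Only M6 stuck-at-1 is consistent with every test.

M6 stuck-at-1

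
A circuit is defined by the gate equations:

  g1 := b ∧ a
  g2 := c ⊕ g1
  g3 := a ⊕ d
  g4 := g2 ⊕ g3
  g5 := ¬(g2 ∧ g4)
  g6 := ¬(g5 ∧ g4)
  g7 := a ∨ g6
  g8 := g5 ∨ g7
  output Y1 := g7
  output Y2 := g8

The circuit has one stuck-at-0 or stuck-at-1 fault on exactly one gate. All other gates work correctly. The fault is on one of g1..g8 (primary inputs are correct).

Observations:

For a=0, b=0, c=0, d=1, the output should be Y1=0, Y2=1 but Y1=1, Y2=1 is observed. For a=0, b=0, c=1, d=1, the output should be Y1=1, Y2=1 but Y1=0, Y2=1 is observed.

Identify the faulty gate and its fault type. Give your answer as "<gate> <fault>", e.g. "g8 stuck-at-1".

g1 stuck-at-1

Fault-free values for test 1 (a=0, b=0, c=0, d=1): g1=0, g2=0, g3=1, g4=1, g5=1, g6=0, g7=0, g8=1, giving Y1=0, Y2=1. Observed Y1=1, Y2=1.
Test 1: faults giving observed Y1=1, Y2=1 are {g1 stuck-at-1, g2 stuck-at-1, g3 stuck-at-0, g4 stuck-at-0, g5 stuck-at-0, g6 stuck-at-1, g7 stuck-at-1}.
Test 2 (a=0, b=0, c=1, d=1): fault-free g1=0, g2=1, g3=1, g4=0, g5=1, g6=1, g7=1, g8=1 → Y1=1, Y2=1; observed Y1=0, Y2=1. Eliminates g2 stuck-at-1, g3 stuck-at-0, g4 stuck-at-0, g5 stuck-at-0, g6 stuck-at-1, g7 stuck-at-1.
Only g1 stuck-at-1 is consistent with every test.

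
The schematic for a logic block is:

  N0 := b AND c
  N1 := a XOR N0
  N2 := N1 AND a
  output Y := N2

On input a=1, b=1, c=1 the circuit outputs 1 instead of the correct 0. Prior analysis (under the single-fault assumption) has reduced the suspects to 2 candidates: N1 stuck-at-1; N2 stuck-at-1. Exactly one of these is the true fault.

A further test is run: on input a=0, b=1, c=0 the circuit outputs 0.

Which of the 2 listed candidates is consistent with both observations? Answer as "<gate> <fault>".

Evaluate each candidate on input a=0, b=1, c=0:
  N1 stuck-at-1: N0=0, N1=1 [stuck-at-1], N2=0 → 0 — matches
  N2 stuck-at-1: N0=0, N1=0, N2=1 [stuck-at-1] → 1 — eliminated
Only N1 stuck-at-1 reproduces the observed 0.

N1 stuck-at-1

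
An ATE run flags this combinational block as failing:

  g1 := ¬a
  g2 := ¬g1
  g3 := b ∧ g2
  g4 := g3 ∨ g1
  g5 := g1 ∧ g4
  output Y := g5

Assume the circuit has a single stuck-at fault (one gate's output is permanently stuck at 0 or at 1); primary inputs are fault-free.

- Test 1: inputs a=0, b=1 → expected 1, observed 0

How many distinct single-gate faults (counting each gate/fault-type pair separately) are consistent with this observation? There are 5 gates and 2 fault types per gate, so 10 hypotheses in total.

3

Fault-free: g1=1, g2=0, g3=0, g4=1, g5=1 → 1. Observed 0.
  g1 stuck-at-0: output 0 ✓
  g1 stuck-at-1: output 1 ✗
  g2 stuck-at-0: output 1 ✗
  g2 stuck-at-1: output 1 ✗
  g3 stuck-at-0: output 1 ✗
  g3 stuck-at-1: output 1 ✗
  g4 stuck-at-0: output 0 ✓
  g4 stuck-at-1: output 1 ✗
  g5 stuck-at-0: output 0 ✓
  g5 stuck-at-1: output 1 ✗
Consistent faults: {g1 stuck-at-0, g4 stuck-at-0, g5 stuck-at-0} — 3 in all.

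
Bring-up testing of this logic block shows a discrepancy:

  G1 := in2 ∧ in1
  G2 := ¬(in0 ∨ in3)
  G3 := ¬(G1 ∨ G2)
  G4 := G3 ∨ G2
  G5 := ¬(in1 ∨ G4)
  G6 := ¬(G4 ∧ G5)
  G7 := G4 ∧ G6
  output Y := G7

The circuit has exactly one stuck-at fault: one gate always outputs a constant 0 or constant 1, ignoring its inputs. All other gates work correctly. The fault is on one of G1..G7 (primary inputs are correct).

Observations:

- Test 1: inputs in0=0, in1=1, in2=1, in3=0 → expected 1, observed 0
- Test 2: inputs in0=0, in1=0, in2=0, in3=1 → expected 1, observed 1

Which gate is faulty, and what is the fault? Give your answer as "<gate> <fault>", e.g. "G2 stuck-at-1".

G2 stuck-at-0

Fault-free values for test 1 (in0=0, in1=1, in2=1, in3=0): G1=1, G2=1, G3=0, G4=1, G5=0, G6=1, G7=1, giving Y=1. Observed 0.
Test 1: faults giving observed 0 are {G2 stuck-at-0, G4 stuck-at-0, G5 stuck-at-1, G6 stuck-at-0, G7 stuck-at-0}.
Test 2 (in0=0, in1=0, in2=0, in3=1): fault-free G1=0, G2=0, G3=1, G4=1, G5=0, G6=1, G7=1 → 1; observed 1. Eliminates G4 stuck-at-0, G5 stuck-at-1, G6 stuck-at-0, G7 stuck-at-0.
Only G2 stuck-at-0 is consistent with every test.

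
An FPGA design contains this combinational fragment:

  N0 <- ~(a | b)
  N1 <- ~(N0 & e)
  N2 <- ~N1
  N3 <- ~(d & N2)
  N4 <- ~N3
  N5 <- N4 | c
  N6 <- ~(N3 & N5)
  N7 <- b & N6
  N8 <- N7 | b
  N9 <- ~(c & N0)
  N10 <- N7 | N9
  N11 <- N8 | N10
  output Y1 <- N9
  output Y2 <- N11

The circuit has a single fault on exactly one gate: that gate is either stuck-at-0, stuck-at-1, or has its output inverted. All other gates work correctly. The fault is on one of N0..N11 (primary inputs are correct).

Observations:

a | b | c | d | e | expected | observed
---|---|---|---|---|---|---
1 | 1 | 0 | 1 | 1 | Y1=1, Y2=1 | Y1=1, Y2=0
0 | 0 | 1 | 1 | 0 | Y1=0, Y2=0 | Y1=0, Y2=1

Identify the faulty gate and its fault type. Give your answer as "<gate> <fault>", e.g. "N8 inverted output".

N11 inverted output

Fault-free values for test 1 (a=1, b=1, c=0, d=1, e=1): N0=0, N1=1, N2=0, N3=1, N4=0, N5=0, N6=1, N7=1, N8=1, N9=1, N10=1, N11=1, giving Y1=1, Y2=1. Observed Y1=1, Y2=0.
Test 1: faults giving observed Y1=1, Y2=0 are {N11 stuck-at-0, N11 inverted output}.
Test 2 (a=0, b=0, c=1, d=1, e=0): fault-free N0=1, N1=1, N2=0, N3=1, N4=0, N5=1, N6=0, N7=0, N8=0, N9=0, N10=0, N11=0 → Y1=0, Y2=0; observed Y1=0, Y2=1. Eliminates N11 stuck-at-0.
Only N11 inverted output is consistent with every test.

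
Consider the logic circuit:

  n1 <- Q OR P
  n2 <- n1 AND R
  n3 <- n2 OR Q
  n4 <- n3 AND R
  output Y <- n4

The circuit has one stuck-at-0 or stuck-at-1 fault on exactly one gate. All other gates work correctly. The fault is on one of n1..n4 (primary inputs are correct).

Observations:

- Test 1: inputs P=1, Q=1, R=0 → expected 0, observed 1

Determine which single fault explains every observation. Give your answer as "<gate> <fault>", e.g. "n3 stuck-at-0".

n4 stuck-at-1

Fault-free values for test 1 (P=1, Q=1, R=0): n1=1, n2=0, n3=1, n4=0, giving Y=0. Observed 1.
Test 1: faults giving observed 1 are {n4 stuck-at-1}.
Only n4 stuck-at-1 is consistent with every test.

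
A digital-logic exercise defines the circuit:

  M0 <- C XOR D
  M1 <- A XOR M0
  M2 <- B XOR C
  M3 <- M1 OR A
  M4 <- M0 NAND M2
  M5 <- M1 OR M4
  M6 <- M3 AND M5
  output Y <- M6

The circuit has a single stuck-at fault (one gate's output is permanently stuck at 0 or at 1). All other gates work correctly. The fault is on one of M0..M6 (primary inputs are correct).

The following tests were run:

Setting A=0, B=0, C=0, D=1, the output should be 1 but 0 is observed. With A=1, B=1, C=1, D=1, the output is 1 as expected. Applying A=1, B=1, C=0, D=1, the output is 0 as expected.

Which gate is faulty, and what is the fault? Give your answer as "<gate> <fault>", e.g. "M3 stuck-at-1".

Fault-free values for test 1 (A=0, B=0, C=0, D=1): M0=1, M1=1, M2=0, M3=1, M4=1, M5=1, M6=1, giving Y=1. Observed 0.
Test 1: faults giving observed 0 are {M0 stuck-at-0, M1 stuck-at-0, M3 stuck-at-0, M5 stuck-at-0, M6 stuck-at-0}.
Test 2 (A=1, B=1, C=1, D=1): fault-free M0=0, M1=1, M2=0, M3=1, M4=1, M5=1, M6=1 → 1; observed 1. Eliminates M3 stuck-at-0, M5 stuck-at-0, M6 stuck-at-0.
Test 3 (A=1, B=1, C=0, D=1): fault-free M0=1, M1=0, M2=1, M3=1, M4=0, M5=0, M6=0 → 0; observed 0. Eliminates M0 stuck-at-0.
Only M1 stuck-at-0 is consistent with every test.

M1 stuck-at-0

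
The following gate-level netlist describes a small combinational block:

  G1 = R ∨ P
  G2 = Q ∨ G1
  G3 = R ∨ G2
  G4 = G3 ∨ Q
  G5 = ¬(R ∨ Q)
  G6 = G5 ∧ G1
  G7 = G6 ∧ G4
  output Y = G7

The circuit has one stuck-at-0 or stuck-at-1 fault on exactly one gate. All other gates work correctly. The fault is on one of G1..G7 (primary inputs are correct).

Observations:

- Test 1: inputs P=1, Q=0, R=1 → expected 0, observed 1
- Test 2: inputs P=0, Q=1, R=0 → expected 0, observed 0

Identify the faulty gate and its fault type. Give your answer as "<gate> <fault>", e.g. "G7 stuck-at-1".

G5 stuck-at-1

Fault-free values for test 1 (P=1, Q=0, R=1): G1=1, G2=1, G3=1, G4=1, G5=0, G6=0, G7=0, giving Y=0. Observed 1.
Test 1: faults giving observed 1 are {G5 stuck-at-1, G6 stuck-at-1, G7 stuck-at-1}.
Test 2 (P=0, Q=1, R=0): fault-free G1=0, G2=1, G3=1, G4=1, G5=0, G6=0, G7=0 → 0; observed 0. Eliminates G6 stuck-at-1, G7 stuck-at-1.
Only G5 stuck-at-1 is consistent with every test.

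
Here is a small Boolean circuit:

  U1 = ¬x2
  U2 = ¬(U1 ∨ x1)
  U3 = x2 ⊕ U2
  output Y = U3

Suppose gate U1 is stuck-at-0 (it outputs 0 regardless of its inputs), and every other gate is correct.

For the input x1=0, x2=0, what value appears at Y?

1

Propagate with U1 forced: U1=0 [stuck-at-0], U2=1, U3=1.
So Y = 1. (Without the fault it would be 0.)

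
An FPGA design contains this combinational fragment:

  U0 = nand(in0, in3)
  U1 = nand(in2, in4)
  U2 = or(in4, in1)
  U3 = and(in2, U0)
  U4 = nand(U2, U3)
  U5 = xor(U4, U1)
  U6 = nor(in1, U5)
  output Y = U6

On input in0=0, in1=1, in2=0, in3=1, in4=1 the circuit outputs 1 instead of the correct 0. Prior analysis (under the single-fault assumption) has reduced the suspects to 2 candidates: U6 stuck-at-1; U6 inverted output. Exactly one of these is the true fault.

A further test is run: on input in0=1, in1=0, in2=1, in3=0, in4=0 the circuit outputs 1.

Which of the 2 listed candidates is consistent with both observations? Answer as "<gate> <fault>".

Evaluate each candidate on input in0=1, in1=0, in2=1, in3=0, in4=0:
  U6 stuck-at-1: U0=1, U1=1, U2=0, U3=1, U4=1, U5=0, U6=1 [stuck-at-1] → 1 — matches
  U6 inverted output: U0=1, U1=1, U2=0, U3=1, U4=1, U5=0, U6=0 [inverted output] → 0 — eliminated
Only U6 stuck-at-1 reproduces the observed 1.

U6 stuck-at-1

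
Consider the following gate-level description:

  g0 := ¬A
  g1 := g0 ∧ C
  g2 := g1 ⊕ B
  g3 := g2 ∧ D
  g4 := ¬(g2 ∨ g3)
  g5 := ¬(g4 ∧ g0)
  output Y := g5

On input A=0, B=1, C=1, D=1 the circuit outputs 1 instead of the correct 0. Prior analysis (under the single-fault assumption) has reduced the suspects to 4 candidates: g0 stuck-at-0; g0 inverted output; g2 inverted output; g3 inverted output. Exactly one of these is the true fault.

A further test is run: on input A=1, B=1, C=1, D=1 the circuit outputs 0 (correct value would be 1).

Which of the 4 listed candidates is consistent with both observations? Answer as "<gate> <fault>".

Evaluate each candidate on input A=1, B=1, C=1, D=1:
  g0 stuck-at-0: g0=0 [stuck-at-0], g1=0, g2=1, g3=1, g4=0, g5=1 → 1 — eliminated
  g0 inverted output: g0=1 [inverted output], g1=1, g2=0, g3=0, g4=1, g5=0 → 0 — matches
  g2 inverted output: g0=0, g1=0, g2=0 [inverted output], g3=0, g4=1, g5=1 → 1 — eliminated
  g3 inverted output: g0=0, g1=0, g2=1, g3=0 [inverted output], g4=0, g5=1 → 1 — eliminated
Only g0 inverted output reproduces the observed 0.

g0 inverted output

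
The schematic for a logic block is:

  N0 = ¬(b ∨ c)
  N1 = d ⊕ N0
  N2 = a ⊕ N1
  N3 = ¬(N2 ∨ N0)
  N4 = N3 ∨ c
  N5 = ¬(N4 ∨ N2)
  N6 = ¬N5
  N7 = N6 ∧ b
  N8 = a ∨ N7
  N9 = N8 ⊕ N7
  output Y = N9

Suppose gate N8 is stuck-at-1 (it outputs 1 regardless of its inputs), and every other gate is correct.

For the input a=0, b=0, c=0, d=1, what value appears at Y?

Propagate with N8 forced: N0=1, N1=0, N2=0, N3=0, N4=0, N5=1, N6=0, N7=0, N8=1 [stuck-at-1], N9=1.
So Y = 1. (Without the fault it would be 0.)

1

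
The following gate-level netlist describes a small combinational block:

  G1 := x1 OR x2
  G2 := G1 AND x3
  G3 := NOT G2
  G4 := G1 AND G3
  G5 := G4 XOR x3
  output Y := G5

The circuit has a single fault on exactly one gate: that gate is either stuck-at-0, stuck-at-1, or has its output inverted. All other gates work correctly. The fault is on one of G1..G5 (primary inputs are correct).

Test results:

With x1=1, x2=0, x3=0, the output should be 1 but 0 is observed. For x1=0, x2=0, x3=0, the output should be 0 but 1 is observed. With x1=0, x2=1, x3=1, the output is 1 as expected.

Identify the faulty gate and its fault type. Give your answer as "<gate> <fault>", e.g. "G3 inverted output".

Fault-free values for test 1 (x1=1, x2=0, x3=0): G1=1, G2=0, G3=1, G4=1, G5=1, giving Y=1. Observed 0.
Test 1: faults giving observed 0 are {G1 stuck-at-0, G1 inverted output, G2 stuck-at-1, G2 inverted output, G3 stuck-at-0, G3 inverted output, G4 stuck-at-0, G4 inverted output, G5 stuck-at-0, G5 inverted output}.
Test 2 (x1=0, x2=0, x3=0): fault-free G1=0, G2=0, G3=1, G4=0, G5=0 → 0; observed 1. Eliminates G1 stuck-at-0, G2 stuck-at-1, G2 inverted output, G3 stuck-at-0, G3 inverted output, G4 stuck-at-0, G5 stuck-at-0.
Test 3 (x1=0, x2=1, x3=1): fault-free G1=1, G2=1, G3=0, G4=0, G5=1 → 1; observed 1. Eliminates G4 inverted output, G5 inverted output.
Only G1 inverted output is consistent with every test.

G1 inverted output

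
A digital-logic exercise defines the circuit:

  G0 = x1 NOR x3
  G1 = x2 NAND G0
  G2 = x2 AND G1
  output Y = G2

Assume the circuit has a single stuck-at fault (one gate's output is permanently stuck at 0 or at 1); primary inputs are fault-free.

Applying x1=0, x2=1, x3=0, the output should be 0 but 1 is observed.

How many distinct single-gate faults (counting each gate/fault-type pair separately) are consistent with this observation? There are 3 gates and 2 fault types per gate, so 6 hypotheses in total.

Fault-free: G0=1, G1=0, G2=0 → 0. Observed 1.
  G0 stuck-at-0: output 1 ✓
  G0 stuck-at-1: output 0 ✗
  G1 stuck-at-0: output 0 ✗
  G1 stuck-at-1: output 1 ✓
  G2 stuck-at-0: output 0 ✗
  G2 stuck-at-1: output 1 ✓
Consistent faults: {G0 stuck-at-0, G1 stuck-at-1, G2 stuck-at-1} — 3 in all.

3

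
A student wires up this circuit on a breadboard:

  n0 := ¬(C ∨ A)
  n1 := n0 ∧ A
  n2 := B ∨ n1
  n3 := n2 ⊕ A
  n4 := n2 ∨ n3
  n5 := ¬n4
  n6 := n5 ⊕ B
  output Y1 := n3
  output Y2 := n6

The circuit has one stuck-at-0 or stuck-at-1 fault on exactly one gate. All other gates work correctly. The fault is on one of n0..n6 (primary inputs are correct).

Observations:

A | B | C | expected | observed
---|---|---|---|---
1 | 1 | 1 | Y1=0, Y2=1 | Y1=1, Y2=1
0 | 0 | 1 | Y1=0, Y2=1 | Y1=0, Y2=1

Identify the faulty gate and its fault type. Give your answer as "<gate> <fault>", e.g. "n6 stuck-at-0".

n2 stuck-at-0

Fault-free values for test 1 (A=1, B=1, C=1): n0=0, n1=0, n2=1, n3=0, n4=1, n5=0, n6=1, giving Y1=0, Y2=1. Observed Y1=1, Y2=1.
Test 1: faults giving observed Y1=1, Y2=1 are {n2 stuck-at-0, n3 stuck-at-1}.
Test 2 (A=0, B=0, C=1): fault-free n0=0, n1=0, n2=0, n3=0, n4=0, n5=1, n6=1 → Y1=0, Y2=1; observed Y1=0, Y2=1. Eliminates n3 stuck-at-1.
Only n2 stuck-at-0 is consistent with every test.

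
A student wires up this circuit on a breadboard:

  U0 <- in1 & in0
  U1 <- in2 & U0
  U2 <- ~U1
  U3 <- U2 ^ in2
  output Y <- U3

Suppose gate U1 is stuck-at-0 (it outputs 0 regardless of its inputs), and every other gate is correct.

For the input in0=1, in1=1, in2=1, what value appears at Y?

0

Propagate with U1 forced: U0=1, U1=0 [stuck-at-0], U2=1, U3=0.
So Y = 0. (Without the fault it would be 1.)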